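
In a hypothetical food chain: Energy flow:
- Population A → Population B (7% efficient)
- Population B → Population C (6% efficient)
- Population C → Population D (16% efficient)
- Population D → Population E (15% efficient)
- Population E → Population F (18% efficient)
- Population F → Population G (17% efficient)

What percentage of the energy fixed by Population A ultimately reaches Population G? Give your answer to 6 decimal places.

0.000308%

Product of link efficiencies: 0.07 × 0.06 × 0.16 × 0.15 × 0.18 × 0.17 = 0.00000308448
As a percentage: 0.00000308448 × 100 = 0.000308%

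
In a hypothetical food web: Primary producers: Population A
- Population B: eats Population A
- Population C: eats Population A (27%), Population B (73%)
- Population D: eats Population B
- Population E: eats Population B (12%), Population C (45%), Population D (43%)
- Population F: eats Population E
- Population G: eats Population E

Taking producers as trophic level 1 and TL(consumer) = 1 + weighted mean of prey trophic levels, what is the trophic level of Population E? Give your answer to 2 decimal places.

3.76

Population B: 1 + 1 = 2
Population C: 1 + (0.27×1 + 0.73×2) = 2.73
Population D: 1 + 2 = 3
Population E: 1 + (0.12×2 + 0.45×2.73 + 0.43×3) = 3.7585
Population F: 1 + 3.7585 = 4.7585
Population G: 1 + 3.7585 = 4.7585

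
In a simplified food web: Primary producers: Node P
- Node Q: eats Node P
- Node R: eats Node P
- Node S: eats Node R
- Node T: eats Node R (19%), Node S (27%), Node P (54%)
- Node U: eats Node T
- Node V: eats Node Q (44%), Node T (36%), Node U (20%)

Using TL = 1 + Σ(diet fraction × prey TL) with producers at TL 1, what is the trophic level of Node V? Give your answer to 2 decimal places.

Node Q: 1 + 1 = 2
Node R: 1 + 1 = 2
Node S: 1 + 2 = 3
Node T: 1 + (0.19×2 + 0.27×3 + 0.54×1) = 2.73
Node U: 1 + 2.73 = 3.73
Node V: 1 + (0.44×2 + 0.36×2.73 + 0.2×3.73) = 3.6088

3.61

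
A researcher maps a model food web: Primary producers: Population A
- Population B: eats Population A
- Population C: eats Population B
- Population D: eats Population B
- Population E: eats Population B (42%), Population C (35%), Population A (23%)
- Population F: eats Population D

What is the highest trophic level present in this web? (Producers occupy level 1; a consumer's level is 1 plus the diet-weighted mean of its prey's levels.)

Population B: 1 + 1 = 2
Population C: 1 + 2 = 3
Population D: 1 + 2 = 3
Population E: 1 + (0.42×2 + 0.35×3 + 0.23×1) = 3.12
Population F: 1 + 3 = 4

4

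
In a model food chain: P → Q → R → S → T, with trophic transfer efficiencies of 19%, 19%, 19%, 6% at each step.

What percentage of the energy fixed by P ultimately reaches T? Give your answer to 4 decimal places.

Product of link efficiencies: 0.19 × 0.19 × 0.19 × 0.06 = 0.00041154
As a percentage: 0.00041154 × 100 = 0.0412%

0.0412%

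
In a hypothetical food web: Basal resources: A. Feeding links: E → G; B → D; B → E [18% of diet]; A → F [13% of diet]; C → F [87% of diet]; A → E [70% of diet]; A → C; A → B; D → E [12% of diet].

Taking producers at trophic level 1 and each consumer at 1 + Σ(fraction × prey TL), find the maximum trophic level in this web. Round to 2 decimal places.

B: 1 + 1 = 2
C: 1 + 1 = 2
D: 1 + 2 = 3
E: 1 + (0.12×3 + 0.7×1 + 0.18×2) = 2.42
F: 1 + (0.87×2 + 0.13×1) = 2.87
G: 1 + 2.42 = 3.42

3.42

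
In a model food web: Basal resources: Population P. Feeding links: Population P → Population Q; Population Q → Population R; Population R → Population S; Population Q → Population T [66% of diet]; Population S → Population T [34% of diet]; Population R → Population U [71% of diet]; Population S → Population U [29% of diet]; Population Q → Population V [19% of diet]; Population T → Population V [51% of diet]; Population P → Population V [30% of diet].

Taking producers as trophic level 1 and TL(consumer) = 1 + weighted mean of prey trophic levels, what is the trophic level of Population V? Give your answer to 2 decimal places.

Population Q: 1 + 1 = 2
Population R: 1 + 2 = 3
Population S: 1 + 3 = 4
Population T: 1 + (0.66×2 + 0.34×4) = 3.68
Population U: 1 + (0.71×3 + 0.29×4) = 4.29
Population V: 1 + (0.19×2 + 0.51×3.68 + 0.3×1) = 3.5568

3.56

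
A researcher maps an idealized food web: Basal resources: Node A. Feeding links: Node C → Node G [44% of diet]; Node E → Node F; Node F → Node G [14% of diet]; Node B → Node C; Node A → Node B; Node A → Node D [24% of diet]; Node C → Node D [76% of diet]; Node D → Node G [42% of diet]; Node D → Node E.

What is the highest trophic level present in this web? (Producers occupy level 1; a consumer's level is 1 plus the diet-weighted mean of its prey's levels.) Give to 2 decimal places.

Node B: 1 + 1 = 2
Node C: 1 + 2 = 3
Node D: 1 + (0.76×3 + 0.24×1) = 3.52
Node E: 1 + 3.52 = 4.52
Node F: 1 + 4.52 = 5.52
Node G: 1 + (0.44×3 + 0.14×5.52 + 0.42×3.52) = 4.5712

5.52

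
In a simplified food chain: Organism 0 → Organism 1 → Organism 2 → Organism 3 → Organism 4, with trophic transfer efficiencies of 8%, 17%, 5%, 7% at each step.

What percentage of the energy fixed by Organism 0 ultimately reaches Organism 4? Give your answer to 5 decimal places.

0.00476%

Product of link efficiencies: 0.08 × 0.17 × 0.05 × 0.07 = 0.0000476
As a percentage: 0.0000476 × 100 = 0.00476%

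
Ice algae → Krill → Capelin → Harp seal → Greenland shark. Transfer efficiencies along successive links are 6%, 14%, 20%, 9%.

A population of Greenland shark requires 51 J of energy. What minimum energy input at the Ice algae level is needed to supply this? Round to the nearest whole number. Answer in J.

Cumulative transfer efficiency: 0.06 × 0.14 × 0.2 × 0.09 = 0.0001512
Ice algae energy = 51 / 0.0001512 = 337302 J

337302 J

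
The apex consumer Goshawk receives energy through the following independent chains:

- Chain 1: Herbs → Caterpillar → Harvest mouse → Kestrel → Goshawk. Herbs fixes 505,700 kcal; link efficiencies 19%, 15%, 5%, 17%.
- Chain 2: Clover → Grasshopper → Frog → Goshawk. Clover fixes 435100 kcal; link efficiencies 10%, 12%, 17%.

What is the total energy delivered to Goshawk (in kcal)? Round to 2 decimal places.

Chain 1: 505700 × 0.19 × 0.15 × 0.05 × 0.17 = 122.505825 kcal
Chain 2: 435100 × 0.1 × 0.12 × 0.17 = 887.604 kcal
Total at Goshawk: 122.505825 + 887.604 = 1010.109825 kcal

1010.11 kcal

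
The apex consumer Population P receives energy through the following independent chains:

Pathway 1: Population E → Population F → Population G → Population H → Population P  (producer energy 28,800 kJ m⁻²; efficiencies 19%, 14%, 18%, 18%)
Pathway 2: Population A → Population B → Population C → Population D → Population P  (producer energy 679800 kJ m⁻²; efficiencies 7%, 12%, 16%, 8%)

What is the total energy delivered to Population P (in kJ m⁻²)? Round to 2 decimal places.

Pathway 1: 28800 × 0.19 × 0.14 × 0.18 × 0.18 = 24.820992 kJ m⁻²
Pathway 2: 679800 × 0.07 × 0.12 × 0.16 × 0.08 = 73.092096 kJ m⁻²
Total at Population P: 24.820992 + 73.092096 = 97.913088 kJ m⁻²

97.91 kJ m⁻²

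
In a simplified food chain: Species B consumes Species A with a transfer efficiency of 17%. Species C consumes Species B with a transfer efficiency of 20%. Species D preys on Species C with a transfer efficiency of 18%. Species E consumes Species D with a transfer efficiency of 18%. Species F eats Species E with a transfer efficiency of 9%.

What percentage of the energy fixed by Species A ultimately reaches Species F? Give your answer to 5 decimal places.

0.00991%

Product of link efficiencies: 0.17 × 0.2 × 0.18 × 0.18 × 0.09 = 0.000099144
As a percentage: 0.000099144 × 100 = 0.00991%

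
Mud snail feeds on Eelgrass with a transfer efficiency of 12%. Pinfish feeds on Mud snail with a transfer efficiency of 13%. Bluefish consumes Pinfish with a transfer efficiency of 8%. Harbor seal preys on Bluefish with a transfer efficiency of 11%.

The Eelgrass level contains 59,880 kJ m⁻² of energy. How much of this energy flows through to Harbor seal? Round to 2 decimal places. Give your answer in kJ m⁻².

8.22 kJ m⁻²

Mud snail: 59880 × 0.12 = 7185.6 kJ m⁻²
Pinfish: 7185.6 × 0.13 = 934.128 kJ m⁻²
Bluefish: 934.128 × 0.08 = 74.73024 kJ m⁻²
Harbor seal: 74.73024 × 0.11 = 8.2203264 kJ m⁻²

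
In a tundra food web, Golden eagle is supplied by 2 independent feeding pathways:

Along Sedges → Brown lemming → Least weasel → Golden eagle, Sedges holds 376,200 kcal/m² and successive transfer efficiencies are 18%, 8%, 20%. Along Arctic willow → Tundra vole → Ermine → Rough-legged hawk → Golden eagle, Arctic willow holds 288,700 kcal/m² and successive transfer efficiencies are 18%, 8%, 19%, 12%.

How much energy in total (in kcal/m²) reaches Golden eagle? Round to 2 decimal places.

Via Sedges: 376200 × 0.18 × 0.08 × 0.2 = 1083.456 kcal/m²
Via Arctic willow: 288700 × 0.18 × 0.08 × 0.19 × 0.12 = 94.785984 kcal/m²
Total at Golden eagle: 1083.456 + 94.785984 = 1178.241984 kcal/m²

1178.24 kcal/m²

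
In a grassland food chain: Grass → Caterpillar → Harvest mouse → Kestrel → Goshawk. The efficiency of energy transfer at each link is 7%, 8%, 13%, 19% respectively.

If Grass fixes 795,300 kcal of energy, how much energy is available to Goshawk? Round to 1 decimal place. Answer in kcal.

110.0 kcal

Caterpillar: 795300 × 0.07 = 55671 kcal
Harvest mouse: 55671 × 0.08 = 4453.68 kcal
Kestrel: 4453.68 × 0.13 = 578.9784 kcal
Goshawk: 578.9784 × 0.19 = 110.005896 kcal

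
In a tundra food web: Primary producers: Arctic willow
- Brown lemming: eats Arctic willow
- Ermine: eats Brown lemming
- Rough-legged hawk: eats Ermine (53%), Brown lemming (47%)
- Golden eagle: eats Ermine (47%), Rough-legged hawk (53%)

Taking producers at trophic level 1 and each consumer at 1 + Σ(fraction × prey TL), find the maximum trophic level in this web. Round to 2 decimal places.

4.28

Brown lemming: 1 + 1 = 2
Ermine: 1 + 2 = 3
Rough-legged hawk: 1 + (0.53×3 + 0.47×2) = 3.53
Golden eagle: 1 + (0.47×3 + 0.53×3.53) = 4.2809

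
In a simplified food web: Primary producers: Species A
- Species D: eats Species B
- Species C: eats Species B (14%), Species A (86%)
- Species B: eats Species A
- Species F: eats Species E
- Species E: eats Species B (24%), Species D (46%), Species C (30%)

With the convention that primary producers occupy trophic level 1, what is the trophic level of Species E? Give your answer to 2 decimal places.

3.50

Species B: 1 + 1 = 2
Species C: 1 + (0.14×2 + 0.86×1) = 2.14
Species D: 1 + 2 = 3
Species E: 1 + (0.24×2 + 0.46×3 + 0.3×2.14) = 3.502
Species F: 1 + 3.502 = 4.502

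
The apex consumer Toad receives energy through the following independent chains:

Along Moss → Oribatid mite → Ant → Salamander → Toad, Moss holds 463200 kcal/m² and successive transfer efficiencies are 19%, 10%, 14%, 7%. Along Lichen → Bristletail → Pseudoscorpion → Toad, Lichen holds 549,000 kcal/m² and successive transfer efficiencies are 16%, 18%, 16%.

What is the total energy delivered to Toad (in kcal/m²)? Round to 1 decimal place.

2616.0 kcal/m²

Via Moss: 463200 × 0.19 × 0.1 × 0.14 × 0.07 = 86.24784 kcal/m²
Via Lichen: 549000 × 0.16 × 0.18 × 0.16 = 2529.792 kcal/m²
Total at Toad: 86.24784 + 2529.792 = 2616.03984 kcal/m²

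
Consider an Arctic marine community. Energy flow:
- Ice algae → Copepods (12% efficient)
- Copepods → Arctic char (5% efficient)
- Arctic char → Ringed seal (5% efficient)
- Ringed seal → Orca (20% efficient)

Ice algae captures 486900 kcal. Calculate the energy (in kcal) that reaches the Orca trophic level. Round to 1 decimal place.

Copepods: 486900 × 0.12 = 58428 kcal
Arctic char: 58428 × 0.05 = 2921.4 kcal
Ringed seal: 2921.4 × 0.05 = 146.07 kcal
Orca: 146.07 × 0.2 = 29.214 kcal

29.2 kcal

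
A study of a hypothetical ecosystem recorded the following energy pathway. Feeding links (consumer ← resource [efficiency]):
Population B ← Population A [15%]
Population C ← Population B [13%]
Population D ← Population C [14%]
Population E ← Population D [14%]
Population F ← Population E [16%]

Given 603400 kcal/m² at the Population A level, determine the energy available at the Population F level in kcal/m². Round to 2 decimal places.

Population B: 603400 × 0.15 = 90510 kcal/m²
Population C: 90510 × 0.13 = 11766.3 kcal/m²
Population D: 11766.3 × 0.14 = 1647.282 kcal/m²
Population E: 1647.282 × 0.14 = 230.61948 kcal/m²
Population F: 230.61948 × 0.16 = 36.8991168 kcal/m²

36.90 kcal/m²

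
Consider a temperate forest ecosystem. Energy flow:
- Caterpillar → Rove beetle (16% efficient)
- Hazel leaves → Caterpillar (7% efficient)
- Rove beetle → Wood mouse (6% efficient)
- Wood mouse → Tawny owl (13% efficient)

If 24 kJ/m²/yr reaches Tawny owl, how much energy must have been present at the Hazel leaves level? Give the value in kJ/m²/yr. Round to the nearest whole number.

Cumulative transfer efficiency: 0.07 × 0.16 × 0.06 × 0.13 = 0.00008736
Hazel leaves energy = 24 / 0.00008736 = 274725 kJ/m²/yr

274725 kJ/m²/yr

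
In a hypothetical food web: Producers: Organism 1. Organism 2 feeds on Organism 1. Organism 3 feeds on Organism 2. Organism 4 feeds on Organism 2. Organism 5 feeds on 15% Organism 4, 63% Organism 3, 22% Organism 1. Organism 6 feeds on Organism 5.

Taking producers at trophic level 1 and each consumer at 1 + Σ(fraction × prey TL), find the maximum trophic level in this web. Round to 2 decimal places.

Organism 2: 1 + 1 = 2
Organism 3: 1 + 2 = 3
Organism 4: 1 + 2 = 3
Organism 5: 1 + (0.15×3 + 0.63×3 + 0.22×1) = 3.56
Organism 6: 1 + 3.56 = 4.56

4.56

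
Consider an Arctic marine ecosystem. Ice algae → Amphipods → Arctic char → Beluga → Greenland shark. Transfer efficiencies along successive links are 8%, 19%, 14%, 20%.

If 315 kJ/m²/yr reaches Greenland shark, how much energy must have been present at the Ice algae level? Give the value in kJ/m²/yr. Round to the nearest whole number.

740132 kJ/m²/yr

Cumulative transfer efficiency: 0.08 × 0.19 × 0.14 × 0.2 = 0.0004256
Ice algae energy = 315 / 0.0004256 = 740132 kJ/m²/yr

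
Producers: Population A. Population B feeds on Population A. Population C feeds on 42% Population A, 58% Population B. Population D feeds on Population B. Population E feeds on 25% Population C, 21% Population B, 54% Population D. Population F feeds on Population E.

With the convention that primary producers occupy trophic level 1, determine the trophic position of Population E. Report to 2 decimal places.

3.69

Population B: 1 + 1 = 2
Population C: 1 + (0.42×1 + 0.58×2) = 2.58
Population D: 1 + 2 = 3
Population E: 1 + (0.25×2.58 + 0.21×2 + 0.54×3) = 3.685
Population F: 1 + 3.685 = 4.685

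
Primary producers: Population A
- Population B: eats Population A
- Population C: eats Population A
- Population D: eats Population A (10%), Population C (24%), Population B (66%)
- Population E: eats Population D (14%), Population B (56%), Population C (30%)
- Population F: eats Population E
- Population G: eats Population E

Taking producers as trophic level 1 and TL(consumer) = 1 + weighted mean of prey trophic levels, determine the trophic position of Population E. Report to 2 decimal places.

3.13

Population B: 1 + 1 = 2
Population C: 1 + 1 = 2
Population D: 1 + (0.1×1 + 0.24×2 + 0.66×2) = 2.9
Population E: 1 + (0.14×2.9 + 0.56×2 + 0.3×2) = 3.126
Population F: 1 + 3.126 = 4.126
Population G: 1 + 3.126 = 4.126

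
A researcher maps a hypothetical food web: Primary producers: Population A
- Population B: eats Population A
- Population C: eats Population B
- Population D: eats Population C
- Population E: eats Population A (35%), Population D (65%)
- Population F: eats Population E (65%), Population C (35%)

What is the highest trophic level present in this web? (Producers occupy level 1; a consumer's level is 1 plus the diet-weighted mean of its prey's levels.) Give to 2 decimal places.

4.62

Population B: 1 + 1 = 2
Population C: 1 + 2 = 3
Population D: 1 + 3 = 4
Population E: 1 + (0.35×1 + 0.65×4) = 3.95
Population F: 1 + (0.65×3.95 + 0.35×3) = 4.6175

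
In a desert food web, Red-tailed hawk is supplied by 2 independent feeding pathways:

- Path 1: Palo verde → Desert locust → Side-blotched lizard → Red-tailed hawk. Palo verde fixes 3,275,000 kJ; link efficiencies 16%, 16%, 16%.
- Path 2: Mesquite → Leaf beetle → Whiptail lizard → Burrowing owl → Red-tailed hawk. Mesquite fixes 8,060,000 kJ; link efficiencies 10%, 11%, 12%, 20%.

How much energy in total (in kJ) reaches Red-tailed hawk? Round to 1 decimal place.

15542.2 kJ

Path 1: 3275000 × 0.16 × 0.16 × 0.16 = 13414.4 kJ
Path 2: 8060000 × 0.1 × 0.11 × 0.12 × 0.2 = 2127.84 kJ
Total at Red-tailed hawk: 13414.4 + 2127.84 = 15542.24 kJ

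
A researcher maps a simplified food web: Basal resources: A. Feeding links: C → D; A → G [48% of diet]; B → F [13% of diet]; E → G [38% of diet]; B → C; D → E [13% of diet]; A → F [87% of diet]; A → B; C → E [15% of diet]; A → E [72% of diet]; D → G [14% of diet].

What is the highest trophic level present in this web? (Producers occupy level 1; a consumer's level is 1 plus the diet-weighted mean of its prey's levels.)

4

B: 1 + 1 = 2
C: 1 + 2 = 3
D: 1 + 3 = 4
E: 1 + (0.15×3 + 0.72×1 + 0.13×4) = 2.69
F: 1 + (0.13×2 + 0.87×1) = 2.13
G: 1 + (0.48×1 + 0.38×2.69 + 0.14×4) = 3.0622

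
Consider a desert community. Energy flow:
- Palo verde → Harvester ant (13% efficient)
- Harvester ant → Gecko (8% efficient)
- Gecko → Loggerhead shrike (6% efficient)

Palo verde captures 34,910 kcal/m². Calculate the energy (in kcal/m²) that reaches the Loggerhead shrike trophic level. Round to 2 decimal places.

21.78 kcal/m²

Harvester ant: 34910 × 0.13 = 4538.3 kcal/m²
Gecko: 4538.3 × 0.08 = 363.064 kcal/m²
Loggerhead shrike: 363.064 × 0.06 = 21.78384 kcal/m²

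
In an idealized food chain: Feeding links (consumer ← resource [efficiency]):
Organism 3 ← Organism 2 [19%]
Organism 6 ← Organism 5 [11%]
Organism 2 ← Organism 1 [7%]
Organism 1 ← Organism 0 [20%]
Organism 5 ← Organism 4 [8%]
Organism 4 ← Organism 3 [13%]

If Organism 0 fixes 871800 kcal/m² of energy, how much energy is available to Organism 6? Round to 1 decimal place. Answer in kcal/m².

Organism 1: 871800 × 0.2 = 174360 kcal/m²
Organism 2: 174360 × 0.07 = 12205.2 kcal/m²
Organism 3: 12205.2 × 0.19 = 2318.988 kcal/m²
Organism 4: 2318.988 × 0.13 = 301.46844 kcal/m²
Organism 5: 301.46844 × 0.08 = 24.1174752 kcal/m²
Organism 6: 24.1174752 × 0.11 = 2.652922272 kcal/m²

2.7 kcal/m²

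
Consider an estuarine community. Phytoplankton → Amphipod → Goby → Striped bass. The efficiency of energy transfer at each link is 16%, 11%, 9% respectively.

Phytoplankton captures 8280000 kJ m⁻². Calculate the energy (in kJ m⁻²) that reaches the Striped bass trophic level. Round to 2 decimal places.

Amphipod: 8280000 × 0.16 = 1324800 kJ m⁻²
Goby: 1324800 × 0.11 = 145728 kJ m⁻²
Striped bass: 145728 × 0.09 = 13115.52 kJ m⁻²

13115.52 kJ m⁻²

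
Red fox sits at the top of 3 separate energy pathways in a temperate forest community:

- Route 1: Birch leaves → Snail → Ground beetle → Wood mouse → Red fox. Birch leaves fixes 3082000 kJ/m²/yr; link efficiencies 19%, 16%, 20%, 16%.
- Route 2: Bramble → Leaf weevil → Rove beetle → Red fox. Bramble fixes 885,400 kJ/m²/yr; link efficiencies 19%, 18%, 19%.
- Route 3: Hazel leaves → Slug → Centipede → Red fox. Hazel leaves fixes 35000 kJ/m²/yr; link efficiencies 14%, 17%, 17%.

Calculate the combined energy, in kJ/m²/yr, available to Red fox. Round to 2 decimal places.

8893.11 kJ/m²/yr

Route 1: 3082000 × 0.19 × 0.16 × 0.2 × 0.16 = 2998.1696 kJ/m²/yr
Route 2: 885400 × 0.19 × 0.18 × 0.19 = 5753.3292 kJ/m²/yr
Route 3: 35000 × 0.14 × 0.17 × 0.17 = 141.61 kJ/m²/yr
Total at Red fox: 2998.1696 + 5753.3292 + 141.61 = 8893.1088 kJ/m²/yr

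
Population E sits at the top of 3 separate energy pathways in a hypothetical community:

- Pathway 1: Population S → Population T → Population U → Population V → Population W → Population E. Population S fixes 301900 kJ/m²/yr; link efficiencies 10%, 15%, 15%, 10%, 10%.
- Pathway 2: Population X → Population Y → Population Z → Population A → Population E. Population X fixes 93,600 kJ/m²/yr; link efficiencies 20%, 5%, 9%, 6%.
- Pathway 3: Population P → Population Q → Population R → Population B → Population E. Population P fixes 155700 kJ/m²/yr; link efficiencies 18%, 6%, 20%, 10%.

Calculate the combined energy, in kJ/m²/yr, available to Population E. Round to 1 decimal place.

45.5 kJ/m²/yr

Pathway 1: 301900 × 0.1 × 0.15 × 0.15 × 0.1 × 0.1 = 6.79275 kJ/m²/yr
Pathway 2: 93600 × 0.2 × 0.05 × 0.09 × 0.06 = 5.0544 kJ/m²/yr
Pathway 3: 155700 × 0.18 × 0.06 × 0.2 × 0.1 = 33.6312 kJ/m²/yr
Total at Population E: 6.79275 + 5.0544 + 33.6312 = 45.47835 kJ/m²/yr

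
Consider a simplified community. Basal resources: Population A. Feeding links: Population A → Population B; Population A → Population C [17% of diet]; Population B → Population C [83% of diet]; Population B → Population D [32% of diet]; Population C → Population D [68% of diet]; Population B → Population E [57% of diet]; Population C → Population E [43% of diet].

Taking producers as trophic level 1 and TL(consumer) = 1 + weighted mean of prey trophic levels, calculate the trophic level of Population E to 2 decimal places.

Population B: 1 + 1 = 2
Population C: 1 + (0.17×1 + 0.83×2) = 2.83
Population D: 1 + (0.32×2 + 0.68×2.83) = 3.5644
Population E: 1 + (0.57×2 + 0.43×2.83) = 3.3569

3.36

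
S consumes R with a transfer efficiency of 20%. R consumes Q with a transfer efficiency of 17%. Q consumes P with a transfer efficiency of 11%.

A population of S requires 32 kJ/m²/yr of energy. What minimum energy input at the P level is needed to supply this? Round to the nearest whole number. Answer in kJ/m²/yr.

8556 kJ/m²/yr

Cumulative transfer efficiency: 0.11 × 0.17 × 0.2 = 0.00374
P energy = 32 / 0.00374 = 8556 kJ/m²/yr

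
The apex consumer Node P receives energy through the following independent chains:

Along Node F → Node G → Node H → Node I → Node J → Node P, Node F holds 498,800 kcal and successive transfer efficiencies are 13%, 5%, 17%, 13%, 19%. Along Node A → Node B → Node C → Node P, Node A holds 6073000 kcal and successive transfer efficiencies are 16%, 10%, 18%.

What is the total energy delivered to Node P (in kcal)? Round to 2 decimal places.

17503.85 kcal

Via Node F: 498800 × 0.13 × 0.05 × 0.17 × 0.13 × 0.19 = 13.6139978 kcal
Via Node A: 6073000 × 0.16 × 0.1 × 0.18 = 17490.24 kcal
Total at Node P: 13.6139978 + 17490.24 = 17503.8539978 kcal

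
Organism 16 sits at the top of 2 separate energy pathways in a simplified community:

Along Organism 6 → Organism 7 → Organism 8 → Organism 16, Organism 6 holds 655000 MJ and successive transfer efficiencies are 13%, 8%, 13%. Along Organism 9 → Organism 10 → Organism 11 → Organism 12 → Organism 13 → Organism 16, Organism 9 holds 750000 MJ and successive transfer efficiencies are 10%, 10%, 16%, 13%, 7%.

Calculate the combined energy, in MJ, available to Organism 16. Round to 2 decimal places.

Via Organism 6: 655000 × 0.13 × 0.08 × 0.13 = 885.56 MJ
Via Organism 9: 750000 × 0.1 × 0.1 × 0.16 × 0.13 × 0.07 = 10.92 MJ
Total at Organism 16: 885.56 + 10.92 = 896.48 MJ

896.48 MJ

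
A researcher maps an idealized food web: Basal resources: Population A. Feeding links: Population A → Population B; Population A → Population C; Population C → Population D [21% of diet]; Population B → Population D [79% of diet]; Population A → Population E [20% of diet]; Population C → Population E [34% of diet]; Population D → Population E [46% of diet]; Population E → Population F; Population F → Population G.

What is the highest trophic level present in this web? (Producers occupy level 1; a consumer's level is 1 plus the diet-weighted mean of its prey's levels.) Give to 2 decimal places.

5.26

Population B: 1 + 1 = 2
Population C: 1 + 1 = 2
Population D: 1 + (0.21×2 + 0.79×2) = 3
Population E: 1 + (0.2×1 + 0.34×2 + 0.46×3) = 3.26
Population F: 1 + 3.26 = 4.26
Population G: 1 + 4.26 = 5.26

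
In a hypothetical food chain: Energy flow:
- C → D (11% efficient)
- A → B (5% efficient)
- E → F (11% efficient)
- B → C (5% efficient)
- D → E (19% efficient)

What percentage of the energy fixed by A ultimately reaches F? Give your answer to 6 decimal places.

0.000575%

Product of link efficiencies: 0.05 × 0.05 × 0.11 × 0.19 × 0.11 = 0.0000057475
As a percentage: 0.0000057475 × 100 = 0.000575%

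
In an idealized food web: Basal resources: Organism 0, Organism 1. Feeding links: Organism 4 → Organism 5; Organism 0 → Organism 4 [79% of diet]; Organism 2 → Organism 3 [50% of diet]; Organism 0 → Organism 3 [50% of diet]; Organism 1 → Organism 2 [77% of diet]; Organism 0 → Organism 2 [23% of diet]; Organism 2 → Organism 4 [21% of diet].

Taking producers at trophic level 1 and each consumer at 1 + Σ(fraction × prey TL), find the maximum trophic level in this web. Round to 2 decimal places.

3.21

Organism 2: 1 + (0.77×1 + 0.23×1) = 2
Organism 3: 1 + (0.5×1 + 0.5×2) = 2.5
Organism 4: 1 + (0.21×2 + 0.79×1) = 2.21
Organism 5: 1 + 2.21 = 3.21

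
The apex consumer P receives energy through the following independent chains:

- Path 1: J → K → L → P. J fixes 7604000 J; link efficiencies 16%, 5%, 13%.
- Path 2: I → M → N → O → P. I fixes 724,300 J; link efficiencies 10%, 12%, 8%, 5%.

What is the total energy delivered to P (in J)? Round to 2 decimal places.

Path 1: 7604000 × 0.16 × 0.05 × 0.13 = 7908.16 J
Path 2: 724300 × 0.1 × 0.12 × 0.08 × 0.05 = 34.7664 J
Total at P: 7908.16 + 34.7664 = 7942.9264 J

7942.93 J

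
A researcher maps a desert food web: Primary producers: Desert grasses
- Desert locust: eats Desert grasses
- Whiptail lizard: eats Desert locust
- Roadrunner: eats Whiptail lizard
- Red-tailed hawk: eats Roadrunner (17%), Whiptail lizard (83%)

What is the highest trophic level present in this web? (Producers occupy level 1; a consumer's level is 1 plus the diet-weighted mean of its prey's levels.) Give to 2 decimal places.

Desert locust: 1 + 1 = 2
Whiptail lizard: 1 + 2 = 3
Roadrunner: 1 + 3 = 4
Red-tailed hawk: 1 + (0.17×4 + 0.83×3) = 4.17

4.17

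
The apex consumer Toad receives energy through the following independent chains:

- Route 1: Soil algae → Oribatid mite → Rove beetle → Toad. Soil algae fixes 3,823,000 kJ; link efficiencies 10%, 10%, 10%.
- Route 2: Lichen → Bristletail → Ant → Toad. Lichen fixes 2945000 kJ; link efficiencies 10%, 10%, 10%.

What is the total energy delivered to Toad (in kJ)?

Route 1: 3823000 × 0.1 × 0.1 × 0.1 = 3823 kJ
Route 2: 2945000 × 0.1 × 0.1 × 0.1 = 2945 kJ
Total at Toad: 3823 + 2945 = 6768 kJ

6768 kJ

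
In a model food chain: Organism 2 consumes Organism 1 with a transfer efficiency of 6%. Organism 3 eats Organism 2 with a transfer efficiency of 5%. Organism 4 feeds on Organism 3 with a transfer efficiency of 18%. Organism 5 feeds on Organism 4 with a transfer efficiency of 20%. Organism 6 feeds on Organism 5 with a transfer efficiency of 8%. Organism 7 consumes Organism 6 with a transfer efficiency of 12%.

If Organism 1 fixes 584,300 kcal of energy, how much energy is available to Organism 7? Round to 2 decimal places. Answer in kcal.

0.61 kcal

Organism 2: 584300 × 0.06 = 35058 kcal
Organism 3: 35058 × 0.05 = 1752.9 kcal
Organism 4: 1752.9 × 0.18 = 315.522 kcal
Organism 5: 315.522 × 0.2 = 63.1044 kcal
Organism 6: 63.1044 × 0.08 = 5.048352 kcal
Organism 7: 5.048352 × 0.12 = 0.60580224 kcal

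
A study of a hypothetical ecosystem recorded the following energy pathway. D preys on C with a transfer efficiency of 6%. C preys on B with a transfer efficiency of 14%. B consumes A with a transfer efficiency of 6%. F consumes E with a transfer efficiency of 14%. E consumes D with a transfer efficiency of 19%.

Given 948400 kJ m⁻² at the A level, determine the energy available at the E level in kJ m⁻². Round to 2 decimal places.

90.82 kJ m⁻²

B: 948400 × 0.06 = 56904 kJ m⁻²
C: 56904 × 0.14 = 7966.56 kJ m⁻²
D: 7966.56 × 0.06 = 477.9936 kJ m⁻²
E: 477.9936 × 0.19 = 90.818784 kJ m⁻²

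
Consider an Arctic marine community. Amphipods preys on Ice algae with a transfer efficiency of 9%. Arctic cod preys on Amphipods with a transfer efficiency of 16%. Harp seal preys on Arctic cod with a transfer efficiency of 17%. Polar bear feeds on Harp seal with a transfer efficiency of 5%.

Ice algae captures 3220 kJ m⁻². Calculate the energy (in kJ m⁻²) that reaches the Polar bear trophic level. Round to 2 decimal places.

0.39 kJ m⁻²

Amphipods: 3220 × 0.09 = 289.8 kJ m⁻²
Arctic cod: 289.8 × 0.16 = 46.368 kJ m⁻²
Harp seal: 46.368 × 0.17 = 7.88256 kJ m⁻²
Polar bear: 7.88256 × 0.05 = 0.394128 kJ m⁻²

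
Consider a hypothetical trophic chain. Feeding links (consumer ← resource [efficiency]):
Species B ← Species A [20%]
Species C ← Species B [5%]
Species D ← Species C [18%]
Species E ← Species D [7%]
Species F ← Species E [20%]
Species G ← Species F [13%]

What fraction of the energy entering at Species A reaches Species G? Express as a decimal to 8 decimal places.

Product of link efficiencies: 0.2 × 0.05 × 0.18 × 0.07 × 0.2 × 0.13 = 0.000003276

0.00000328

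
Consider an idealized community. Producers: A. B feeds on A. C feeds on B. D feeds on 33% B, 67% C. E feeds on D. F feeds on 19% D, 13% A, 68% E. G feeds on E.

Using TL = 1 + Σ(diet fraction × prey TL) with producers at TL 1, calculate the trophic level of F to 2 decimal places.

5.00

B: 1 + 1 = 2
C: 1 + 2 = 3
D: 1 + (0.33×2 + 0.67×3) = 3.67
E: 1 + 3.67 = 4.67
F: 1 + (0.19×3.67 + 0.13×1 + 0.68×4.67) = 5.0029
G: 1 + 4.67 = 5.67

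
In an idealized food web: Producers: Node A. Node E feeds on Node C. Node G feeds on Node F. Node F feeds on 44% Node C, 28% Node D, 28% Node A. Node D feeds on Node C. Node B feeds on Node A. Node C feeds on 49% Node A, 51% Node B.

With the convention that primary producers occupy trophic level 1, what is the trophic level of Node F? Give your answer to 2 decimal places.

3.37

Node B: 1 + 1 = 2
Node C: 1 + (0.49×1 + 0.51×2) = 2.51
Node D: 1 + 2.51 = 3.51
Node E: 1 + 2.51 = 3.51
Node F: 1 + (0.44×2.51 + 0.28×3.51 + 0.28×1) = 3.3672
Node G: 1 + 3.3672 = 4.3672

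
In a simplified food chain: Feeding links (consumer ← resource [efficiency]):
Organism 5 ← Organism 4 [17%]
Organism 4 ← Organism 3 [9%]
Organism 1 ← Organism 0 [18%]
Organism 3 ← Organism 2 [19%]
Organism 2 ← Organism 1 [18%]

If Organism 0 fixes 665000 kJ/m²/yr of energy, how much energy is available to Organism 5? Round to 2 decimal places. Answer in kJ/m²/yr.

62.63 kJ/m²/yr

Organism 1: 665000 × 0.18 = 119700 kJ/m²/yr
Organism 2: 119700 × 0.18 = 21546 kJ/m²/yr
Organism 3: 21546 × 0.19 = 4093.74 kJ/m²/yr
Organism 4: 4093.74 × 0.09 = 368.4366 kJ/m²/yr
Organism 5: 368.4366 × 0.17 = 62.634222 kJ/m²/yr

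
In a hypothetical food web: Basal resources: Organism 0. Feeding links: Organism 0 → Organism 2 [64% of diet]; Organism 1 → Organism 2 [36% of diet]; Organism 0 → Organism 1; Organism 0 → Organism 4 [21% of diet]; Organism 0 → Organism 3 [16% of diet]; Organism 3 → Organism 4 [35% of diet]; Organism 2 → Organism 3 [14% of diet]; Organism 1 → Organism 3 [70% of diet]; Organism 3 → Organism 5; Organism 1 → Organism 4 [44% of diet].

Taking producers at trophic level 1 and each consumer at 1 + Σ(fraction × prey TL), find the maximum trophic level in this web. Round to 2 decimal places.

3.89

Organism 1: 1 + 1 = 2
Organism 2: 1 + (0.64×1 + 0.36×2) = 2.36
Organism 3: 1 + (0.16×1 + 0.14×2.36 + 0.7×2) = 2.8904
Organism 4: 1 + (0.35×2.8904 + 0.44×2 + 0.21×1) = 3.10164
Organism 5: 1 + 2.8904 = 3.8904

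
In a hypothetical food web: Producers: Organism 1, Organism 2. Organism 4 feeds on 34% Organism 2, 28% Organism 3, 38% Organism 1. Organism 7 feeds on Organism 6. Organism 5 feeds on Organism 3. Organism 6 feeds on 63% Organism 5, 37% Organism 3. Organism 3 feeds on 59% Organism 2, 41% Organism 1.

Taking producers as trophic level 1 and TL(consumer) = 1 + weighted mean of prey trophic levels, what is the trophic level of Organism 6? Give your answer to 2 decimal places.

Organism 3: 1 + (0.59×1 + 0.41×1) = 2
Organism 4: 1 + (0.34×1 + 0.28×2 + 0.38×1) = 2.28
Organism 5: 1 + 2 = 3
Organism 6: 1 + (0.63×3 + 0.37×2) = 3.63
Organism 7: 1 + 3.63 = 4.63

3.63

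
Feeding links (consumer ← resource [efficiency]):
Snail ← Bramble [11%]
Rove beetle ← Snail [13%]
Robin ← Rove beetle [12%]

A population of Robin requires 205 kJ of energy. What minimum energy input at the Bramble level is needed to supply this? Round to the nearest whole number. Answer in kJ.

119464 kJ

Cumulative transfer efficiency: 0.11 × 0.13 × 0.12 = 0.001716
Bramble energy = 205 / 0.001716 = 119464 kJ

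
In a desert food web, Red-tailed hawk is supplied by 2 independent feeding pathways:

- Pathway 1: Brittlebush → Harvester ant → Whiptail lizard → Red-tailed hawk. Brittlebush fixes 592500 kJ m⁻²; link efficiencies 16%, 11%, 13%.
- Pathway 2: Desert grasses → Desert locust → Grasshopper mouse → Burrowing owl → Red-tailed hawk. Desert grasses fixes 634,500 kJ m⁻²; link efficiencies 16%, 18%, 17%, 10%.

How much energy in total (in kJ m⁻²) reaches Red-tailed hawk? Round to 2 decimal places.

1666.29 kJ m⁻²

Pathway 1: 592500 × 0.16 × 0.11 × 0.13 = 1355.64 kJ m⁻²
Pathway 2: 634500 × 0.16 × 0.18 × 0.17 × 0.1 = 310.6512 kJ m⁻²
Total at Red-tailed hawk: 1355.64 + 310.6512 = 1666.2912 kJ m⁻²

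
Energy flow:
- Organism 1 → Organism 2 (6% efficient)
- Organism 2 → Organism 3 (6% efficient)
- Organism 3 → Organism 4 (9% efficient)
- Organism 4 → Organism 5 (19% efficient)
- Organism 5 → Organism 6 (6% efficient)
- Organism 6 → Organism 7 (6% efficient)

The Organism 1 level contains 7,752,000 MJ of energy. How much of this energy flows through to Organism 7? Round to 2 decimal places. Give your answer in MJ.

1.72 MJ

Organism 2: 7752000 × 0.06 = 465120 MJ
Organism 3: 465120 × 0.06 = 27907.2 MJ
Organism 4: 27907.2 × 0.09 = 2511.648 MJ
Organism 5: 2511.648 × 0.19 = 477.21312 MJ
Organism 6: 477.21312 × 0.06 = 28.6327872 MJ
Organism 7: 28.6327872 × 0.06 = 1.717967232 MJ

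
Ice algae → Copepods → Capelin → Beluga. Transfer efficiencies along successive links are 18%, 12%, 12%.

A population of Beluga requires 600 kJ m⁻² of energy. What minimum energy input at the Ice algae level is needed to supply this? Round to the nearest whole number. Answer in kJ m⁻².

Cumulative transfer efficiency: 0.18 × 0.12 × 0.12 = 0.002592
Ice algae energy = 600 / 0.002592 = 231481 kJ m⁻²

231481 kJ m⁻²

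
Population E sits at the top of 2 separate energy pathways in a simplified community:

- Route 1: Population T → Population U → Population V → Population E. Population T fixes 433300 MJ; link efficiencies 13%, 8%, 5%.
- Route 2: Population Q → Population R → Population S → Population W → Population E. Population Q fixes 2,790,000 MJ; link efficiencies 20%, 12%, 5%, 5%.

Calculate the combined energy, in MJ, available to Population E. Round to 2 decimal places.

392.72 MJ

Route 1: 433300 × 0.13 × 0.08 × 0.05 = 225.316 MJ
Route 2: 2790000 × 0.2 × 0.12 × 0.05 × 0.05 = 167.4 MJ
Total at Population E: 225.316 + 167.4 = 392.716 MJ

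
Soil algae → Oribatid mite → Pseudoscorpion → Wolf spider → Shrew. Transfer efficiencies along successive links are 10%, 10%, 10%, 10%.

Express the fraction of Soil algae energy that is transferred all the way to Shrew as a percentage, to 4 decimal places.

Product of link efficiencies: 0.1 × 0.1 × 0.1 × 0.1 = 0.0001
As a percentage: 0.0001 × 100 = 0.0100%

0.0100%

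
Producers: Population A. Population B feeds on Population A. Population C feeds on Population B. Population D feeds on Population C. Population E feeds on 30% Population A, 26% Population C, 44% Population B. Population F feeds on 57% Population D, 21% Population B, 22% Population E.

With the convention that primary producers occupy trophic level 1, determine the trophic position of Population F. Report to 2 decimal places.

Population B: 1 + 1 = 2
Population C: 1 + 2 = 3
Population D: 1 + 3 = 4
Population E: 1 + (0.3×1 + 0.26×3 + 0.44×2) = 2.96
Population F: 1 + (0.57×4 + 0.21×2 + 0.22×2.96) = 4.3512

4.35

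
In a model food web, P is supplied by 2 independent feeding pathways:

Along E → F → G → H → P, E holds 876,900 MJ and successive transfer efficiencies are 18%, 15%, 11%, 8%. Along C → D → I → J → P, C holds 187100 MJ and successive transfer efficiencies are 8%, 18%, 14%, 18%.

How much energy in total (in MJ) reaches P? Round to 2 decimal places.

Via E: 876900 × 0.18 × 0.15 × 0.11 × 0.08 = 208.35144 MJ
Via C: 187100 × 0.08 × 0.18 × 0.14 × 0.18 = 67.894848 MJ
Total at P: 208.35144 + 67.894848 = 276.246288 MJ

276.25 MJ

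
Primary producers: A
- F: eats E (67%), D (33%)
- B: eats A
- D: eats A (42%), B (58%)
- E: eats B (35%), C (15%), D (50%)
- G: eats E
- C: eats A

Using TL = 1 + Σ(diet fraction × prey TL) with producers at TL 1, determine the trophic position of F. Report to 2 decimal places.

4.06

B: 1 + 1 = 2
C: 1 + 1 = 2
D: 1 + (0.42×1 + 0.58×2) = 2.58
E: 1 + (0.35×2 + 0.15×2 + 0.5×2.58) = 3.29
F: 1 + (0.67×3.29 + 0.33×2.58) = 4.0557
G: 1 + 3.29 = 4.29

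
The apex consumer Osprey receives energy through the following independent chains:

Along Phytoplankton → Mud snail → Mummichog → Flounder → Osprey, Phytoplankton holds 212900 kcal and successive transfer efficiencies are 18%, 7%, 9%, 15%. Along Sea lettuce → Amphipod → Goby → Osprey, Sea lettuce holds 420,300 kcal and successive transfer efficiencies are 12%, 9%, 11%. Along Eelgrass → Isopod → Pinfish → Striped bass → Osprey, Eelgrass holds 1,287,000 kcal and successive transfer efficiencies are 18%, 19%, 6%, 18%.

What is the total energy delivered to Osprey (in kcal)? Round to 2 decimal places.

Via Phytoplankton: 212900 × 0.18 × 0.07 × 0.09 × 0.15 = 36.21429 kcal
Via Sea lettuce: 420300 × 0.12 × 0.09 × 0.11 = 499.3164 kcal
Via Eelgrass: 1287000 × 0.18 × 0.19 × 0.06 × 0.18 = 475.36632 kcal
Total at Osprey: 36.21429 + 499.3164 + 475.36632 = 1010.89701 kcal

1010.90 kcal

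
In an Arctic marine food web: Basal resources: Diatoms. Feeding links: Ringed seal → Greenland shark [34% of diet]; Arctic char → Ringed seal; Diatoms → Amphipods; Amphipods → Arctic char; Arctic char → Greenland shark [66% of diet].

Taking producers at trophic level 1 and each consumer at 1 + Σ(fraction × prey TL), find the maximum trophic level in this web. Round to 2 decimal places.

4.34

Amphipods: 1 + 1 = 2
Arctic char: 1 + 2 = 3
Ringed seal: 1 + 3 = 4
Greenland shark: 1 + (0.66×3 + 0.34×4) = 4.34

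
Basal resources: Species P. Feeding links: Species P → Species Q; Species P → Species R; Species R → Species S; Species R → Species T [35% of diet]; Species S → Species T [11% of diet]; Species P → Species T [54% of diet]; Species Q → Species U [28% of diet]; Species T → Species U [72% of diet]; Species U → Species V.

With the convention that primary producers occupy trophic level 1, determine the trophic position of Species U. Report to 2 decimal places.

Species Q: 1 + 1 = 2
Species R: 1 + 1 = 2
Species S: 1 + 2 = 3
Species T: 1 + (0.35×2 + 0.11×3 + 0.54×1) = 2.57
Species U: 1 + (0.28×2 + 0.72×2.57) = 3.4104
Species V: 1 + 3.4104 = 4.4104

3.41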